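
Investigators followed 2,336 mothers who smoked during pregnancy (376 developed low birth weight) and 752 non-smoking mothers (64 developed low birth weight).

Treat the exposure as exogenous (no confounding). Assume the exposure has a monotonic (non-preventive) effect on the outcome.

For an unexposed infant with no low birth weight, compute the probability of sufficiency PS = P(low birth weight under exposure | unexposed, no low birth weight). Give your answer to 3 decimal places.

PS ≈ 0.083

p₁ = P(outcome | exposed) = 376/2336 = 0.16096
p₀ = P(outcome | unexposed) = 64/752 = 0.085106
Under exogeneity and monotonicity, PS = (p₁ − p₀) / (1 − p₀).
PS = (0.16096 − 0.085106) / (1 − 0.085106) = 0.075853 / 0.91489 ≈ 0.0829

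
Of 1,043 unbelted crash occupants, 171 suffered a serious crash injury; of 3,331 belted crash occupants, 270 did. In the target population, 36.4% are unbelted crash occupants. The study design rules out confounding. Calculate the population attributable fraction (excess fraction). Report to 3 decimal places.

p₁ = P(outcome | exposed) = 171/1043 = 0.16395
p₀ = P(outcome | unexposed) = 270/3331 = 0.081057
Overall risk P(Y=1) = π·p₁ + (1−π)·p₀ = 0.364×0.16395 + 0.636×0.081057 = 0.11123.
Under exogeneity, PAF = [P(Y=1) − p₀] / P(Y=1).
PAF = (0.11123 − 0.081057) / 0.11123 ≈ 0.2713

PAF ≈ 0.271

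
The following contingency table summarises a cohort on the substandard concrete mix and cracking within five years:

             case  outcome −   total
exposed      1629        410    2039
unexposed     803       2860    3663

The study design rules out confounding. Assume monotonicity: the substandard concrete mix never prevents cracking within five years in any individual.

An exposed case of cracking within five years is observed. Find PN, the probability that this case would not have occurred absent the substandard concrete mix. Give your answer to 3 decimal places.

p₁ = P(outcome | exposed) = 1629/2039 = 0.79892
p₀ = P(outcome | unexposed) = 803/3663 = 0.21922
Under exogeneity and monotonicity, PN = (p₁ − p₀) / p₁.
PN = (0.79892 − 0.21922) / 0.79892 = 0.5797 / 0.79892 ≈ 0.7256

PN ≈ 0.726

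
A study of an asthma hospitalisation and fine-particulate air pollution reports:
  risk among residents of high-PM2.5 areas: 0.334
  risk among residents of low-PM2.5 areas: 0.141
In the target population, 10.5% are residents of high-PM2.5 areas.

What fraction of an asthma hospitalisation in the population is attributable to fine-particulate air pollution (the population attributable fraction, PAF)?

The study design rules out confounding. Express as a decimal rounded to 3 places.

Let p₁ = 0.334, p₀ = 0.141.
Overall risk P(Y=1) = π·p₁ + (1−π)·p₀ = 0.105×0.334 + 0.895×0.141 = 0.16126.
Under exogeneity, PAF = [P(Y=1) − p₀] / P(Y=1).
PAF = (0.16126 − 0.141) / 0.16126 ≈ 0.1257

PAF ≈ 0.126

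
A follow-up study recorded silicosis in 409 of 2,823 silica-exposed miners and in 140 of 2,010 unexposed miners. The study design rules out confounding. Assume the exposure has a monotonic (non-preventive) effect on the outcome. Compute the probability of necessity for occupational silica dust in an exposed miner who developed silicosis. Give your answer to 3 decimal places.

p₁ = P(outcome | exposed) = 409/2823 = 0.14488
p₀ = P(outcome | unexposed) = 140/2010 = 0.069652
Under exogeneity and monotonicity, PN = (p₁ − p₀) / p₁.
PN = (0.14488 − 0.069652) / 0.14488 = 0.07523 / 0.14488 ≈ 0.5192

PN ≈ 0.519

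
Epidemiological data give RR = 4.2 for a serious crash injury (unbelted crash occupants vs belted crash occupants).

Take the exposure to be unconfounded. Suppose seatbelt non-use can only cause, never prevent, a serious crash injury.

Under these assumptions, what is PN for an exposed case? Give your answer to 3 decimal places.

Under exogeneity and monotonicity, PN = (RR − 1) / RR = 1 − 1/RR.
PN = (4.2 − 1) / 4.2 = 3.2 / 4.2 ≈ 0.7619

PN ≈ 0.762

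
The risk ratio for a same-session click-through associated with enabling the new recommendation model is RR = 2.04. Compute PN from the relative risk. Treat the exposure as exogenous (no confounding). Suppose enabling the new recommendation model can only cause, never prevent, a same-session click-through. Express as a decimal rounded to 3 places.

Under exogeneity and monotonicity, PN = (RR − 1) / RR = 1 − 1/RR.
PN = (2.04 − 1) / 2.04 = 1.04 / 2.04 ≈ 0.5098

PN ≈ 0.510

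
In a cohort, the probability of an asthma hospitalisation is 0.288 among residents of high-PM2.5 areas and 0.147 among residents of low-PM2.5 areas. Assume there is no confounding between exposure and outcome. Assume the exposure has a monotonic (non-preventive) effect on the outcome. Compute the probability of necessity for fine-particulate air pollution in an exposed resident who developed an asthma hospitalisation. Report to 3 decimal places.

Let p₁ = 0.288, p₀ = 0.147.
Under exogeneity and monotonicity, PN = (p₁ − p₀) / p₁.
PN = (0.288 − 0.147) / 0.288 = 0.141 / 0.288 ≈ 0.4896

PN ≈ 0.490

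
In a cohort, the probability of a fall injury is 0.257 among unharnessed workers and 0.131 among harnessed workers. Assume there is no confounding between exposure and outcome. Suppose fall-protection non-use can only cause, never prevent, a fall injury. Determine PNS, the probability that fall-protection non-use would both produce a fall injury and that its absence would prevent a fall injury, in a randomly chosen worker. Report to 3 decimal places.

PNS ≈ 0.126

Let p₁ = 0.257, p₀ = 0.131.
Under exogeneity and monotonicity, PNS = p₁ − p₀.
PNS = 0.257 − 0.131 = 0.126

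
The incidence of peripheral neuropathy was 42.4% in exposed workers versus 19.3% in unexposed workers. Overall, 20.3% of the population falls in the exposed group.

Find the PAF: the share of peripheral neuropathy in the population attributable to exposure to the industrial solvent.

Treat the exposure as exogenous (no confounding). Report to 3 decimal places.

p₁ = 0.424, p₀ = 0.193.
Overall risk P(Y=1) = π·p₁ + (1−π)·p₀ = 0.203×0.424 + 0.797×0.193 = 0.23989.
Under exogeneity, PAF = [P(Y=1) − p₀] / P(Y=1).
PAF = (0.23989 − 0.193) / 0.23989 ≈ 0.1955

PAF ≈ 0.195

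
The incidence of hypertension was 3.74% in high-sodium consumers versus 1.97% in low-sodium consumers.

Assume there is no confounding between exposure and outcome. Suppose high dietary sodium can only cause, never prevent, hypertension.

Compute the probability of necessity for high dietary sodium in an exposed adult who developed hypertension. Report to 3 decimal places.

PN ≈ 0.473

p₁ = 0.0374, p₀ = 0.0197.
Under exogeneity and monotonicity, PN = (p₁ − p₀) / p₁.
PN = (0.0374 − 0.0197) / 0.0374 = 0.0177 / 0.0374 ≈ 0.4733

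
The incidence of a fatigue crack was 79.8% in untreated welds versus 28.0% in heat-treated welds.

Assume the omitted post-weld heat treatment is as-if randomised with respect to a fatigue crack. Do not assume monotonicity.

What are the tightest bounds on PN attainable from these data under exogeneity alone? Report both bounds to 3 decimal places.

0.649 ≤ PN ≤ 0.902

p₁ = 0.798, p₀ = 0.28.
Under exogeneity alone the bounds on PN are max{0,(p₁−p₀)/p₁} ≤ PN ≤ min{1,(1−p₀)/p₁}.
  lower = (p₁ − p₀)/p₁ = 0.518 / 0.798 ≈ 0.6491
  upper = min{1, (1 − p₀)/p₁} = 0.72 / 0.798 ≈ 0.9023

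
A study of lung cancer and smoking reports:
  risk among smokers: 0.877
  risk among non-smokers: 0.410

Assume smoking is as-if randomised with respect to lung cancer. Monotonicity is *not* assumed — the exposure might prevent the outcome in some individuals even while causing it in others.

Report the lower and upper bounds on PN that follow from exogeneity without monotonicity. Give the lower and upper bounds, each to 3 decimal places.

0.532 ≤ PN ≤ 0.673

Let p₁ = 0.877, p₀ = 0.41.
Under exogeneity alone the bounds on PN are max{0,(p₁−p₀)/p₁} ≤ PN ≤ min{1,(1−p₀)/p₁}.
  lower = (p₁ − p₀)/p₁ = 0.467 / 0.877 ≈ 0.5325
  upper = min{1, (1 − p₀)/p₁} = 0.59 / 0.877 ≈ 0.6727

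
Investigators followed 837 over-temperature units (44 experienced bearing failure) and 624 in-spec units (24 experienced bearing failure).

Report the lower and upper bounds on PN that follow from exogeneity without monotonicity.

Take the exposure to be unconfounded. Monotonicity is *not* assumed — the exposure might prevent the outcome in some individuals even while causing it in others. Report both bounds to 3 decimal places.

p₁ = P(outcome | exposed) = 44/837 = 0.052569
p₀ = P(outcome | unexposed) = 24/624 = 0.038462
Under exogeneity alone the bounds on PN are max{0,(p₁−p₀)/p₁} ≤ PN ≤ min{1,(1−p₀)/p₁}.
  lower = (p₁ − p₀)/p₁ = 0.014107 / 0.052569 ≈ 0.2684
  upper = min{1, (1 − p₀)/p₁} = 0.96154 / 0.052569 ≈ 18.2911 → capped at 1

0.268 ≤ PN ≤ 1.000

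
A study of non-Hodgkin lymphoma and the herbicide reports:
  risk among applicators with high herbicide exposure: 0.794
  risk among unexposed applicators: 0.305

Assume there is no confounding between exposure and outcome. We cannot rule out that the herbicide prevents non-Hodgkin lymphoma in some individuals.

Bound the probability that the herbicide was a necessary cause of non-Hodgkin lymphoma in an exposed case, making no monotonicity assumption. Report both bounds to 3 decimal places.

Let p₁ = 0.794, p₀ = 0.305.
Under exogeneity alone the bounds on PN are max{0,(p₁−p₀)/p₁} ≤ PN ≤ min{1,(1−p₀)/p₁}.
  lower = (p₁ − p₀)/p₁ = 0.489 / 0.794 ≈ 0.6159
  upper = min{1, (1 − p₀)/p₁} = 0.695 / 0.794 ≈ 0.8753

0.616 ≤ PN ≤ 0.875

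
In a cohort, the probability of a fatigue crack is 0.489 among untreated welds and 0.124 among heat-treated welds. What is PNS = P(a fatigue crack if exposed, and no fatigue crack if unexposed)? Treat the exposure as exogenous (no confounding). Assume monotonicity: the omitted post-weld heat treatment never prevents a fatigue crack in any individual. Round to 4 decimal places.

PNS ≈ 0.3650

Let p₁ = 0.489, p₀ = 0.124.
Under exogeneity and monotonicity, PNS = p₁ − p₀.
PNS = 0.489 − 0.124 = 0.365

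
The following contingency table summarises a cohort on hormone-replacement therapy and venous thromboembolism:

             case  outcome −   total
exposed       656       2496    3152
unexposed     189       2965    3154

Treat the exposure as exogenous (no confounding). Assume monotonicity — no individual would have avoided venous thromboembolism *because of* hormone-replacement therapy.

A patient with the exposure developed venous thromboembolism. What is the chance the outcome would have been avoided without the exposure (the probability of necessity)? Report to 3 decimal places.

p₁ = P(outcome | exposed) = 656/3152 = 0.20812
p₀ = P(outcome | unexposed) = 189/3154 = 0.059924
Under exogeneity and monotonicity, PN = (p₁ − p₀)/p₁.
PN = (0.20812 − 0.059924) / 0.20812 ≈ 0.7121

PN ≈ 0.712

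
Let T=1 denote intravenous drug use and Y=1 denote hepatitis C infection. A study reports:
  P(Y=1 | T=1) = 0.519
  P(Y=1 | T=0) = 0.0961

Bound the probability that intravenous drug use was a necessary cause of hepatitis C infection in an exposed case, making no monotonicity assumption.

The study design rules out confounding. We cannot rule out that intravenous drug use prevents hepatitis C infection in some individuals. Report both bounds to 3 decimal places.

Let p₁ = 0.519, p₀ = 0.0961.
Under exogeneity alone the bounds on PN are max{0,(p₁−p₀)/p₁} ≤ PN ≤ min{1,(1−p₀)/p₁}.
  lower = (p₁ − p₀)/p₁ = 0.4229 / 0.519 ≈ 0.8148
  upper = min{1, (1 − p₀)/p₁} = 0.9039 / 0.519 ≈ 1.7416 → capped at 1

0.815 ≤ PN ≤ 1.000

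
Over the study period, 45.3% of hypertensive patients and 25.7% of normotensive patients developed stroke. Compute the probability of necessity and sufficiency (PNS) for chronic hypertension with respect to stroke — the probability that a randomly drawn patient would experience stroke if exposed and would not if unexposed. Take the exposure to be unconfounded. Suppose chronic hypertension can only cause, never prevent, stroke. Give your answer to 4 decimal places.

PNS ≈ 0.1960

p₁ = 0.453, p₀ = 0.257.
Under exogeneity and monotonicity, PNS = p₁ − p₀.
PNS = 0.453 − 0.257 = 0.196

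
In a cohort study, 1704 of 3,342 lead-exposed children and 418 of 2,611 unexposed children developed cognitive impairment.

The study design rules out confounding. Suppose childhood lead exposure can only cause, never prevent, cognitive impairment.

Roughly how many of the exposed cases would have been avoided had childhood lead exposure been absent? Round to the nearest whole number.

p₁ = P(outcome | exposed) = 1704/3342 = 0.50987
p₀ = P(outcome | unexposed) = 418/2611 = 0.16009
PN = (p₁ − p₀)/p₁ = (0.50987 − 0.16009) / 0.50987 ≈ 0.68602.
Attributable cases ≈ PN × (exposed cases) = 0.68602 × 1704 ≈ 1168.97.

about 1169 cases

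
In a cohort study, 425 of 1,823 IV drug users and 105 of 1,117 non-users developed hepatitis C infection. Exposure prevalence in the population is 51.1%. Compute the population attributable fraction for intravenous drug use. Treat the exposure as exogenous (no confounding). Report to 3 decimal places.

p₁ = P(outcome | exposed) = 425/1823 = 0.23313
p₀ = P(outcome | unexposed) = 105/1117 = 0.094002
Overall risk P(Y=1) = π·p₁ + (1−π)·p₀ = 0.511×0.23313 + 0.489×0.094002 = 0.1651.
Under exogeneity, PAF = [P(Y=1) − p₀] / P(Y=1).
PAF = (0.1651 − 0.094002) / 0.1651 ≈ 0.4306

PAF ≈ 0.431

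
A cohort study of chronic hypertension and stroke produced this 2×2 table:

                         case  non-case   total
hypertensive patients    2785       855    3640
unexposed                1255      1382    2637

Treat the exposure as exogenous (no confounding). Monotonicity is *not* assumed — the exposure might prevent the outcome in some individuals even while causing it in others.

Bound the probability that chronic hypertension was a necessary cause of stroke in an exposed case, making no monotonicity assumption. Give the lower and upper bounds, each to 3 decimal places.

0.378 ≤ PN ≤ 0.685

p₁ = P(outcome | exposed) = 2785/3640 = 0.76511
p₀ = P(outcome | unexposed) = 1255/2637 = 0.47592
Under exogeneity alone the bounds on PN are max{0,(p₁−p₀)/p₁} ≤ PN ≤ min{1,(1−p₀)/p₁}.
  lower = (p₁ − p₀)/p₁ = 0.28919 / 0.76511 ≈ 0.3780
  upper = min{1, (1 − p₀)/p₁} = 0.52408 / 0.76511 ≈ 0.6850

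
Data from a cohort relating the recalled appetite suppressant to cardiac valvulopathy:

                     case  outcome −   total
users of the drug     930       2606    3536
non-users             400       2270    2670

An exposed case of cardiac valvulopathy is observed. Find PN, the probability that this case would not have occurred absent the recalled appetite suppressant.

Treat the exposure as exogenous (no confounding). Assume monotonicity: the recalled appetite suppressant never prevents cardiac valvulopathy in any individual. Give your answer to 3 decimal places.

p₁ = P(outcome | exposed) = 930/3536 = 0.26301
p₀ = P(outcome | unexposed) = 400/2670 = 0.14981
Under exogeneity and monotonicity, PN = (p₁ − p₀) / p₁.
PN = (0.26301 − 0.14981) / 0.26301 = 0.1132 / 0.26301 ≈ 0.4304

PN ≈ 0.430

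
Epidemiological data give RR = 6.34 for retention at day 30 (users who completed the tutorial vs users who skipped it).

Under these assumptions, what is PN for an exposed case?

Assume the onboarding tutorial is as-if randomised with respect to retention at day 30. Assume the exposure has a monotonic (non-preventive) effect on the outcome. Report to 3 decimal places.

PN ≈ 0.842

Under exogeneity and monotonicity, PN = (RR − 1) / RR = 1 − 1/RR.
PN = (6.34 − 1) / 6.34 = 5.34 / 6.34 ≈ 0.8423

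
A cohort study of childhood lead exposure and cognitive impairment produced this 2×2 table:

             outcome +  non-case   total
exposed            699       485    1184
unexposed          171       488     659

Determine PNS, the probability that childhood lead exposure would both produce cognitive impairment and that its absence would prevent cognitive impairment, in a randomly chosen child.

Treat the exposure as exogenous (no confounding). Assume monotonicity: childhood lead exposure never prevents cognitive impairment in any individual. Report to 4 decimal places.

PNS ≈ 0.3309

p₁ = P(outcome | exposed) = 699/1184 = 0.59037
p₀ = P(outcome | unexposed) = 171/659 = 0.25948
Under exogeneity and monotonicity, PNS = p₁ − p₀.
PNS = 0.59037 − 0.25948 = 0.33089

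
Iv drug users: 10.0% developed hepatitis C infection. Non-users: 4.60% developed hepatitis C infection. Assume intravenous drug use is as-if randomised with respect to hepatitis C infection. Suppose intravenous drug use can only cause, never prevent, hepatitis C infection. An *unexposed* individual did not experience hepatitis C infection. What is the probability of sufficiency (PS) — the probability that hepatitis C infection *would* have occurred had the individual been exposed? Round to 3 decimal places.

p₁ = 0.1, p₀ = 0.046.
Under exogeneity and monotonicity, PS = (p₁ − p₀) / (1 − p₀).
PS = (0.1 − 0.046) / (1 − 0.046) = 0.054 / 0.954 ≈ 0.0566

PS ≈ 0.057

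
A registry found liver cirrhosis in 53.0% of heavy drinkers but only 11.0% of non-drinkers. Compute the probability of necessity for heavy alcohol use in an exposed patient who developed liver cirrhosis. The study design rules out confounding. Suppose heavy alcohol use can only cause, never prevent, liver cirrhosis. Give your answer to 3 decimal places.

p₁ = 0.53, p₀ = 0.11.
Under exogeneity and monotonicity, PN = (p₁ − p₀) / p₁.
PN = (0.53 − 0.11) / 0.53 = 0.42 / 0.53 ≈ 0.7925

PN ≈ 0.792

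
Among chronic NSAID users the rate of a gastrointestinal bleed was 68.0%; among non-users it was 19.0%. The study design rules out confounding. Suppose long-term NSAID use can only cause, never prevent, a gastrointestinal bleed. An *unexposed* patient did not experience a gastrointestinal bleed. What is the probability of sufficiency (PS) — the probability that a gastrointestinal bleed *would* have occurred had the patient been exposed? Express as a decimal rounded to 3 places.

p₁ = 0.68, p₀ = 0.19.
Under exogeneity and monotonicity, PS = (p₁ − p₀) / (1 − p₀).
PS = (0.68 − 0.19) / (1 − 0.19) = 0.49 / 0.81 ≈ 0.6049

PS ≈ 0.605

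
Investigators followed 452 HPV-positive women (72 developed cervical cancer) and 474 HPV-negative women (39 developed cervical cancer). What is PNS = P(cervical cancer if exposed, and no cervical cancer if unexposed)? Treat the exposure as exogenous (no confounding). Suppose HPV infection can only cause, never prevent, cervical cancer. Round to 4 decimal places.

p₁ = P(outcome | exposed) = 72/452 = 0.15929
p₀ = P(outcome | unexposed) = 39/474 = 0.082278
Under exogeneity and monotonicity, PNS = p₁ − p₀.
PNS = 0.15929 − 0.082278 = 0.077014

PNS ≈ 0.0770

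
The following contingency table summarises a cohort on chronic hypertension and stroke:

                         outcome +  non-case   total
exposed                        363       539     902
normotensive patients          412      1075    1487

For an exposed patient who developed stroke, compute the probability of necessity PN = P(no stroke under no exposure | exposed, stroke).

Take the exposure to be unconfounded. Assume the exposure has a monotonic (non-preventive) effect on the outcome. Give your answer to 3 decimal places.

p₁ = P(outcome | exposed) = 363/902 = 0.40244
p₀ = P(outcome | unexposed) = 412/1487 = 0.27707
Under exogeneity and monotonicity, PN = (p₁ − p₀) / p₁.
PN = (0.40244 − 0.27707) / 0.40244 = 0.12537 / 0.40244 ≈ 0.3115

PN ≈ 0.312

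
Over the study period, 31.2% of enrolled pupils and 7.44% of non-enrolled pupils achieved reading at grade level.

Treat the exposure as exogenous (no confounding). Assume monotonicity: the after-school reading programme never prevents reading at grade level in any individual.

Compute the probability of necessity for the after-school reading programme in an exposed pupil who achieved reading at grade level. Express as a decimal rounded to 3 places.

p₁ = 0.312, p₀ = 0.0744.
Under exogeneity and monotonicity, PN = (p₁ − p₀) / p₁.
PN = (0.312 − 0.0744) / 0.312 = 0.2376 / 0.312 ≈ 0.7615

PN ≈ 0.762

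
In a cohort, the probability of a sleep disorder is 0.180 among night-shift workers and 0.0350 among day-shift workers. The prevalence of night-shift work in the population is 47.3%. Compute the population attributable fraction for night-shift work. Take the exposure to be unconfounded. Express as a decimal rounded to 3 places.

PAF ≈ 0.662

Let p₁ = 0.18, p₀ = 0.035.
Overall risk P(Y=1) = π·p₁ + (1−π)·p₀ = 0.473×0.18 + 0.527×0.035 = 0.10358.
Under exogeneity, PAF = [P(Y=1) − p₀] / P(Y=1).
PAF = (0.10358 − 0.035) / 0.10358 ≈ 0.6621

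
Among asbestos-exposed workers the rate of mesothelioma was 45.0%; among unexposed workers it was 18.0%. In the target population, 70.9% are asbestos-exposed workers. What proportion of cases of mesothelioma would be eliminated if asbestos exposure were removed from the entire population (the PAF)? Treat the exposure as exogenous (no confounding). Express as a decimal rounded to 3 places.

p₁ = 0.45, p₀ = 0.18.
Overall risk P(Y=1) = π·p₁ + (1−π)·p₀ = 0.709×0.45 + 0.291×0.18 = 0.37143.
Under exogeneity, PAF = [P(Y=1) − p₀] / P(Y=1).
PAF = (0.37143 − 0.18) / 0.37143 ≈ 0.5154

PAF ≈ 0.515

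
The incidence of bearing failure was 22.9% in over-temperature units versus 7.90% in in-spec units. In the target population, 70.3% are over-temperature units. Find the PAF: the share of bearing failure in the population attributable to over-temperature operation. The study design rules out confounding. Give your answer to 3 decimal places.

PAF ≈ 0.572

p₁ = 0.229, p₀ = 0.079.
Overall risk P(Y=1) = π·p₁ + (1−π)·p₀ = 0.703×0.229 + 0.297×0.079 = 0.18445.
Under exogeneity, PAF = [P(Y=1) − p₀] / P(Y=1).
PAF = (0.18445 − 0.079) / 0.18445 ≈ 0.5717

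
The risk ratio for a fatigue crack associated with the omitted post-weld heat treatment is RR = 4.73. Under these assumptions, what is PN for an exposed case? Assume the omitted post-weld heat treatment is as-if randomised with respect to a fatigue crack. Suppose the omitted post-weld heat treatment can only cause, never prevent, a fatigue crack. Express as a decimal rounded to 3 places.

PN ≈ 0.789

Under exogeneity and monotonicity, PN = (RR − 1) / RR = 1 − 1/RR.
PN = (4.73 − 1) / 4.73 = 3.73 / 4.73 ≈ 0.7886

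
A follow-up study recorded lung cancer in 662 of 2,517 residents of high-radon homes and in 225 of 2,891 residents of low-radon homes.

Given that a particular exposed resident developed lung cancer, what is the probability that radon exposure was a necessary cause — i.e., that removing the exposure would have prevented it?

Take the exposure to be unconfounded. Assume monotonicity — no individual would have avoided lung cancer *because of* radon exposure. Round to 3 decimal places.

PN ≈ 0.704

p₁ = P(outcome | exposed) = 662/2517 = 0.26301
p₀ = P(outcome | unexposed) = 225/2891 = 0.077828
Under exogeneity and monotonicity, PN = (p₁ − p₀) / p₁.
PN = (0.26301 − 0.077828) / 0.26301 = 0.18518 / 0.26301 ≈ 0.7041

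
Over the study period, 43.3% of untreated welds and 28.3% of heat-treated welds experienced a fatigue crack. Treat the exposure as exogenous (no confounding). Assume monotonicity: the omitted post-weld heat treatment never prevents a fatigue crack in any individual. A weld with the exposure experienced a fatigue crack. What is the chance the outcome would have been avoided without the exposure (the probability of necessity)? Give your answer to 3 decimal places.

p₁ = 0.433, p₀ = 0.283.
Under exogeneity and monotonicity, PN = (p₁ − p₀) / p₁.
PN = (0.433 − 0.283) / 0.433 = 0.15 / 0.433 ≈ 0.3464

PN ≈ 0.346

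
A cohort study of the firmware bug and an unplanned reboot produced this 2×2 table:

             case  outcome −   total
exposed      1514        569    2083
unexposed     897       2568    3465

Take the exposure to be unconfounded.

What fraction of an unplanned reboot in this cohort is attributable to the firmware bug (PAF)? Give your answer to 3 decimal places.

p₁ = P(outcome | exposed) = 1514/2083 = 0.72684
p₀ = P(outcome | unexposed) = 897/3465 = 0.25887
Exposure prevalence π = 2083/5548 = 0.37545; overall risk P(Y=1) = 0.43457.
Under exogeneity, PAF = [P(Y=1) − p₀]/P(Y=1).
PAF = (0.43457 − 0.25887) / 0.43457 ≈ 0.4043

PAF ≈ 0.404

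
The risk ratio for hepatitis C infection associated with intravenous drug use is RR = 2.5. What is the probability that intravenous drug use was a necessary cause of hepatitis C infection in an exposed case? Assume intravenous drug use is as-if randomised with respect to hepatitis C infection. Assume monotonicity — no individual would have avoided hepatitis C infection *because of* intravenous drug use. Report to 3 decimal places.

PN ≈ 0.600

Under exogeneity and monotonicity, PN = (RR − 1) / RR = 1 − 1/RR.
PN = (2.5 − 1) / 2.5 = 1.5 / 2.5 ≈ 0.6000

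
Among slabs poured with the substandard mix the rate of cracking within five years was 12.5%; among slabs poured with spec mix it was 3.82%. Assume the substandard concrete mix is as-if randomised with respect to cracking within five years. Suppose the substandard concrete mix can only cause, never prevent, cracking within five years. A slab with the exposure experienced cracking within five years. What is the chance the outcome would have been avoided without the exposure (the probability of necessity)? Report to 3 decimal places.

PN ≈ 0.694

p₁ = 0.125, p₀ = 0.0382.
Under exogeneity and monotonicity, PN = (p₁ − p₀) / p₁.
PN = (0.125 − 0.0382) / 0.125 = 0.0868 / 0.125 ≈ 0.6944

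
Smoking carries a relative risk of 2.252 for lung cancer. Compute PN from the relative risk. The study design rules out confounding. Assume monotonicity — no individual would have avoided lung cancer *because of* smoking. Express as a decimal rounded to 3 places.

PN ≈ 0.556

Under exogeneity and monotonicity, PN = (RR − 1) / RR = 1 − 1/RR.
PN = (2.252 − 1) / 2.252 = 1.252 / 2.252 ≈ 0.5560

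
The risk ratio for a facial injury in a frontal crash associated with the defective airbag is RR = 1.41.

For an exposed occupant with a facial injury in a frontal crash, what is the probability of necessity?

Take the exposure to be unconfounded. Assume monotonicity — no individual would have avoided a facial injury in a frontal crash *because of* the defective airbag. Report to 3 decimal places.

Under exogeneity and monotonicity, PN = (RR − 1) / RR = 1 − 1/RR.
PN = (1.41 − 1) / 1.41 = 0.41 / 1.41 ≈ 0.2908

PN ≈ 0.291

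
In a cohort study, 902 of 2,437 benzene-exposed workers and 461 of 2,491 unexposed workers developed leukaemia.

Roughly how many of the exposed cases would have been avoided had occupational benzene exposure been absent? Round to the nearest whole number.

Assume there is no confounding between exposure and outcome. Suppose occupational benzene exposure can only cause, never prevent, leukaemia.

p₁ = P(outcome | exposed) = 902/2437 = 0.37013
p₀ = P(outcome | unexposed) = 461/2491 = 0.18507
PN = (p₁ − p₀)/p₁ = (0.37013 − 0.18507) / 0.37013 ≈ 0.49999.
Attributable cases ≈ PN × (exposed cases) = 0.49999 × 902 ≈ 450.99.

about 451 cases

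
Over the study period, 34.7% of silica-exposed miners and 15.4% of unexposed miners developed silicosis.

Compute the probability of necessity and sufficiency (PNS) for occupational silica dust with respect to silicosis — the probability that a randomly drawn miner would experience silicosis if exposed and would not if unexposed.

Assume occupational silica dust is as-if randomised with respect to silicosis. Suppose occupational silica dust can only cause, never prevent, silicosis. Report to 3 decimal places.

p₁ = 0.347, p₀ = 0.154.
Under exogeneity and monotonicity, PNS = p₁ − p₀.
PNS = 0.347 − 0.154 = 0.193

PNS ≈ 0.193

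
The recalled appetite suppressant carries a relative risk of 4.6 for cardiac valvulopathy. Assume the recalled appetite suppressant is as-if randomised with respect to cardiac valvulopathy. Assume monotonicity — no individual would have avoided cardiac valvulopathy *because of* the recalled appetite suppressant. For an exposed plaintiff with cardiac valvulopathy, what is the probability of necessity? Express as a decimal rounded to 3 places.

PN ≈ 0.783

Under exogeneity and monotonicity, PN = (RR − 1) / RR = 1 − 1/RR.
PN = (4.6 − 1) / 4.6 = 3.6 / 4.6 ≈ 0.7826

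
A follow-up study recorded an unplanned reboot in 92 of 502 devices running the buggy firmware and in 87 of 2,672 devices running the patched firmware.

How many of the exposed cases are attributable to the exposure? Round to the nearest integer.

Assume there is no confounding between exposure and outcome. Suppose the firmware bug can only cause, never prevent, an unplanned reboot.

p₁ = P(outcome | exposed) = 92/502 = 0.18327
p₀ = P(outcome | unexposed) = 87/2672 = 0.03256
PN = (p₁ − p₀)/p₁ = (0.18327 − 0.03256) / 0.18327 ≈ 0.82234.
Attributable cases ≈ PN × (exposed cases) = 0.82234 × 92 ≈ 75.65.

about 76 cases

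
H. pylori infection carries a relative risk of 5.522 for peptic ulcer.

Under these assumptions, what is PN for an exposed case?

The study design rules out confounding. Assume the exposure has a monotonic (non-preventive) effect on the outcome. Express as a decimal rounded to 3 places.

PN ≈ 0.819

Under exogeneity and monotonicity, PN = (RR − 1) / RR = 1 − 1/RR.
PN = (5.522 − 1) / 5.522 = 4.522 / 5.522 ≈ 0.8189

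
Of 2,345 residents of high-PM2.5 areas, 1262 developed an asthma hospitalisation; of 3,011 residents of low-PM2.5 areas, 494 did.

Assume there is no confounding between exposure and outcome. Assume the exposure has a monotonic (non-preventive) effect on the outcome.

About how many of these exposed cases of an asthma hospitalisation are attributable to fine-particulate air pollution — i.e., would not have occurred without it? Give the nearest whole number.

about 877 cases

p₁ = P(outcome | exposed) = 1262/2345 = 0.53817
p₀ = P(outcome | unexposed) = 494/3011 = 0.16407
PN = (p₁ − p₀)/p₁ = (0.53817 − 0.16407) / 0.53817 ≈ 0.69514.
Attributable cases ≈ PN × (exposed cases) = 0.69514 × 1262 ≈ 877.27.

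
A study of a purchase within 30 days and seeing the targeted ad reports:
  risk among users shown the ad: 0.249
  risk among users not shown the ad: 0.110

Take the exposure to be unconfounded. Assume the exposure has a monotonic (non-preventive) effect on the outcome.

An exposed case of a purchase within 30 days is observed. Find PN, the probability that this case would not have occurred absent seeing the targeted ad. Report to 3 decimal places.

Let p₁ = 0.249, p₀ = 0.11.
Under exogeneity and monotonicity, PN = (p₁ − p₀) / p₁.
PN = (0.249 − 0.11) / 0.249 = 0.139 / 0.249 ≈ 0.5582

PN ≈ 0.558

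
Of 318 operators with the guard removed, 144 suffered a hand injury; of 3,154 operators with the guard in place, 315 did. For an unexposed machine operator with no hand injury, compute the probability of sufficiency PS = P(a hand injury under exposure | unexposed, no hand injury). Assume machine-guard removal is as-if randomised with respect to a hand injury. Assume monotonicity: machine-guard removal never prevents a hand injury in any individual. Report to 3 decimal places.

PS ≈ 0.392

p₁ = P(outcome | exposed) = 144/318 = 0.45283
p₀ = P(outcome | unexposed) = 315/3154 = 0.099873
Under exogeneity and monotonicity, PS = (p₁ − p₀) / (1 − p₀).
PS = (0.45283 − 0.099873) / (1 − 0.099873) = 0.35296 / 0.90013 ≈ 0.3921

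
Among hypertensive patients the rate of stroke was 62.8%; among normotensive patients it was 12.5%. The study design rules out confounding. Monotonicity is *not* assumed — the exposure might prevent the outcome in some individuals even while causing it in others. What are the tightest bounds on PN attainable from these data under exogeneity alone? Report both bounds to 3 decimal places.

0.801 ≤ PN ≤ 1.000

p₁ = 0.628, p₀ = 0.125.
Under exogeneity alone the bounds on PN are max{0,(p₁−p₀)/p₁} ≤ PN ≤ min{1,(1−p₀)/p₁}.
  lower = (p₁ − p₀)/p₁ = 0.503 / 0.628 ≈ 0.8010
  upper = min{1, (1 − p₀)/p₁} = 0.875 / 0.628 ≈ 1.3933 → capped at 1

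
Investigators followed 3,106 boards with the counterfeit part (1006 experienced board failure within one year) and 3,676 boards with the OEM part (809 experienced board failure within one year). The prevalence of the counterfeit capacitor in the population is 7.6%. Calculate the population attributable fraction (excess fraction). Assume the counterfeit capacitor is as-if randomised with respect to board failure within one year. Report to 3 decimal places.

PAF ≈ 0.035

p₁ = P(outcome | exposed) = 1006/3106 = 0.32389
p₀ = P(outcome | unexposed) = 809/3676 = 0.22008
Overall risk P(Y=1) = π·p₁ + (1−π)·p₀ = 0.076×0.32389 + 0.924×0.22008 = 0.22797.
Under exogeneity, PAF = [P(Y=1) − p₀] / P(Y=1).
PAF = (0.22797 − 0.22008) / 0.22797 ≈ 0.0346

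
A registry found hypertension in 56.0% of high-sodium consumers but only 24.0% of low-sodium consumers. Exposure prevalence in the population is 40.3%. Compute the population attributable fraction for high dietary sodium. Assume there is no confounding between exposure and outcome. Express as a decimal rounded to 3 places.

PAF ≈ 0.350

p₁ = 0.56, p₀ = 0.24.
Overall risk P(Y=1) = π·p₁ + (1−π)·p₀ = 0.403×0.56 + 0.597×0.24 = 0.36896.
Under exogeneity, PAF = [P(Y=1) − p₀] / P(Y=1).
PAF = (0.36896 − 0.24) / 0.36896 ≈ 0.3495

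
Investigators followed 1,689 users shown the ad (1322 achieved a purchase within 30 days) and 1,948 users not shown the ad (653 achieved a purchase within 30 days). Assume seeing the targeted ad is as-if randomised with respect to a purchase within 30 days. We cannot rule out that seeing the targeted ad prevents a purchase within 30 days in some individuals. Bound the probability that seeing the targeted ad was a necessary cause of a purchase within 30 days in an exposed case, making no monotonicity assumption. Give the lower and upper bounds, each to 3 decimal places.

p₁ = P(outcome | exposed) = 1322/1689 = 0.78271
p₀ = P(outcome | unexposed) = 653/1948 = 0.33522
Under exogeneity alone the bounds on PN are max{0,(p₁−p₀)/p₁} ≤ PN ≤ min{1,(1−p₀)/p₁}.
  lower = (p₁ − p₀)/p₁ = 0.4475 / 0.78271 ≈ 0.5717
  upper = min{1, (1 − p₀)/p₁} = 0.66478 / 0.78271 ≈ 0.8493

0.572 ≤ PN ≤ 0.849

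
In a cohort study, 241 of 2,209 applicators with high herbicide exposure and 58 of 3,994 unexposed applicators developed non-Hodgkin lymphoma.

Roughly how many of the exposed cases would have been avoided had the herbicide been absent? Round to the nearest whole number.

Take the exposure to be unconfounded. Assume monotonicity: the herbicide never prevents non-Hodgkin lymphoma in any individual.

p₁ = P(outcome | exposed) = 241/2209 = 0.1091
p₀ = P(outcome | unexposed) = 58/3994 = 0.014522
PN = (p₁ − p₀)/p₁ = (0.1091 − 0.014522) / 0.1091 ≈ 0.86689.
Attributable cases ≈ PN × (exposed cases) = 0.86689 × 241 ≈ 208.92.

about 209 cases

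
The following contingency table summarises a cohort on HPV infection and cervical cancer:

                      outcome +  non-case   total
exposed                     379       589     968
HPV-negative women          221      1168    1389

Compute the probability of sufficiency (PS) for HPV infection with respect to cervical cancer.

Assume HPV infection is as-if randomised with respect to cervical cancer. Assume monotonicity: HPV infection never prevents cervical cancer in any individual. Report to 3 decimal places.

p₁ = P(outcome | exposed) = 379/968 = 0.39153
p₀ = P(outcome | unexposed) = 221/1389 = 0.15911
Under exogeneity and monotonicity, PS = (p₁ − p₀) / (1 − p₀).
PS = (0.39153 − 0.15911) / (1 − 0.15911) = 0.23242 / 0.84089 ≈ 0.2764

PS ≈ 0.276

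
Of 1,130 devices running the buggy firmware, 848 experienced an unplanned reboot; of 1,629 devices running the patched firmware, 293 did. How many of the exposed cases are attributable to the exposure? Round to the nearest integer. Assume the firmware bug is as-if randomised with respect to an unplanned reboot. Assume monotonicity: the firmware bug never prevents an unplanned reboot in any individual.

p₁ = P(outcome | exposed) = 848/1130 = 0.75044
p₀ = P(outcome | unexposed) = 293/1629 = 0.17986
PN = (p₁ − p₀)/p₁ = (0.75044 − 0.17986) / 0.75044 ≈ 0.76032.
Attributable cases ≈ PN × (exposed cases) = 0.76032 × 848 ≈ 644.75.

about 645 cases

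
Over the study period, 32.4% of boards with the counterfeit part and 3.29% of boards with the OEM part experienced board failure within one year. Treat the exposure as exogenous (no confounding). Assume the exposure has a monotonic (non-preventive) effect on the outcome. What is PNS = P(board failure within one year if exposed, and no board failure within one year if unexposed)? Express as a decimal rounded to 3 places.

PNS ≈ 0.291

p₁ = 0.324, p₀ = 0.0329.
Under exogeneity and monotonicity, PNS = p₁ − p₀.
PNS = 0.324 − 0.0329 = 0.2911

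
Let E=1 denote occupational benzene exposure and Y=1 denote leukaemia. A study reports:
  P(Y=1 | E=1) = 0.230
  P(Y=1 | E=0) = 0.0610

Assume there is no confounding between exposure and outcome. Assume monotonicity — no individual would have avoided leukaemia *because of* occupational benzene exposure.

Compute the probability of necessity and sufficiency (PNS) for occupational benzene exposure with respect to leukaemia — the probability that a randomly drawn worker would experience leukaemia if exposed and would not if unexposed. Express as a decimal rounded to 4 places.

Let p₁ = 0.23, p₀ = 0.061.
Under exogeneity and monotonicity, PNS = p₁ − p₀.
PNS = 0.23 − 0.061 = 0.169

PNS ≈ 0.1690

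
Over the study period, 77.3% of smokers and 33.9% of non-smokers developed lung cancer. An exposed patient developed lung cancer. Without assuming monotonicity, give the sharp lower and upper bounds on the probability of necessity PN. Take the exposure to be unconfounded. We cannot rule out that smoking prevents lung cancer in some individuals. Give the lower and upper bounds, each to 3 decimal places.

0.561 ≤ PN ≤ 0.855

p₁ = 0.773, p₀ = 0.339.
Under exogeneity alone the bounds on PN are max{0,(p₁−p₀)/p₁} ≤ PN ≤ min{1,(1−p₀)/p₁}.
  lower = (p₁ − p₀)/p₁ = 0.434 / 0.773 ≈ 0.5614
  upper = min{1, (1 − p₀)/p₁} = 0.661 / 0.773 ≈ 0.8551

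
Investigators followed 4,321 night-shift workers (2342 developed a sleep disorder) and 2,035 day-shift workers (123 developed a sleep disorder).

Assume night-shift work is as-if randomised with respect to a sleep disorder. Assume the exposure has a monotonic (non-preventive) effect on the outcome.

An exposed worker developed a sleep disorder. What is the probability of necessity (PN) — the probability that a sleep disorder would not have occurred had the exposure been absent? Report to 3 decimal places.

p₁ = P(outcome | exposed) = 2342/4321 = 0.542
p₀ = P(outcome | unexposed) = 123/2035 = 0.060442
Under exogeneity and monotonicity, PN = (p₁ − p₀) / p₁.
PN = (0.542 − 0.060442) / 0.542 = 0.48156 / 0.542 ≈ 0.8885

PN ≈ 0.888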